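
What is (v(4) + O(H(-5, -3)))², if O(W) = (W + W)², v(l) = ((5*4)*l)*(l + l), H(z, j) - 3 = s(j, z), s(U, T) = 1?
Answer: 495616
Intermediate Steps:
H(z, j) = 4 (H(z, j) = 3 + 1 = 4)
v(l) = 40*l² (v(l) = (20*l)*(2*l) = 40*l²)
O(W) = 4*W² (O(W) = (2*W)² = 4*W²)
(v(4) + O(H(-5, -3)))² = (40*4² + 4*4²)² = (40*16 + 4*16)² = (640 + 64)² = 704² = 495616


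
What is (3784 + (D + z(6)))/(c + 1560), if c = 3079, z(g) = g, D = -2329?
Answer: 1461/4639 ≈ 0.31494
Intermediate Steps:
(3784 + (D + z(6)))/(c + 1560) = (3784 + (-2329 + 6))/(3079 + 1560) = (3784 - 2323)/4639 = 1461*(1/4639) = 1461/4639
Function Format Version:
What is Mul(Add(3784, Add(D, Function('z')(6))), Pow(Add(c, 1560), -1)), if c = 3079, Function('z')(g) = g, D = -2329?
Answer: Rational(1461, 4639) ≈ 0.31494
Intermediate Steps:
Mul(Add(3784, Add(D, Function('z')(6))), Pow(Add(c, 1560), -1)) = Mul(Add(3784, Add(-2329, 6)), Pow(Add(3079, 1560), -1)) = Mul(Add(3784, -2323), Pow(4639, -1)) = Mul(1461, Rational(1, 4639)) = Rational(1461, 4639)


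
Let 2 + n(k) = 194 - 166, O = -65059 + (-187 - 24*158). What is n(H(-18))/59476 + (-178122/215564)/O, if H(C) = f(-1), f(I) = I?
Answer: 49691097163/110641027703204 ≈ 0.00044912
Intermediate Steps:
H(C) = -1
O = -69038 (O = -65059 + (-187 - 3792) = -65059 - 3979 = -69038)
n(k) = 26 (n(k) = -2 + (194 - 166) = -2 + 28 = 26)
n(H(-18))/59476 + (-178122/215564)/O = 26/59476 - 178122/215564/(-69038) = 26*(1/59476) - 178122*1/215564*(-1/69038) = 13/29738 - 89061/107782*(-1/69038) = 13/29738 + 89061/7441053716 = 49691097163/110641027703204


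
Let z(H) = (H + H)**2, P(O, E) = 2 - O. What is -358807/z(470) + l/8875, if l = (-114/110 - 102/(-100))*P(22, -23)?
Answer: -7005070483/17252290000 ≈ -0.40604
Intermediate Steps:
z(H) = 4*H**2 (z(H) = (2*H)**2 = 4*H**2)
l = 18/55 (l = (-114/110 - 102/(-100))*(2 - 1*22) = (-114*1/110 - 102*(-1/100))*(2 - 22) = (-57/55 + 51/50)*(-20) = -9/550*(-20) = 18/55 ≈ 0.32727)
-358807/z(470) + l/8875 = -358807/(4*470**2) + (18/55)/8875 = -358807/(4*220900) + (18/55)*(1/8875) = -358807/883600 + 18/488125 = -7005070483/17252290000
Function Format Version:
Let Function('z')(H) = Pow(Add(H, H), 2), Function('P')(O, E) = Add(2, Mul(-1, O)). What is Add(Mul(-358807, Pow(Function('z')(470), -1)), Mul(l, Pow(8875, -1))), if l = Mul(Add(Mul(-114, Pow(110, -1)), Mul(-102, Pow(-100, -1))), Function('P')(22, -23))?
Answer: Rational(-7005070483, 17252290000) ≈ -0.40604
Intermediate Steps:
Function('z')(H) = Mul(4, Pow(H, 2)) (Function('z')(H) = Pow(Mul(2, H), 2) = Mul(4, Pow(H, 2)))
l = Rational(18, 55) (l = Mul(Add(Mul(-114, Pow(110, -1)), Mul(-102, Pow(-100, -1))), Add(2, Mul(-1, 22))) = Mul(Add(Mul(-114, Rational(1, 110)), Mul(-102, Rational(-1, 100))), Add(2, -22)) = Mul(Add(Rational(-57, 55), Rational(51, 50)), -20) = Mul(Rational(-9, 550), -20) = Rational(18, 55) ≈ 0.32727)
Add(Mul(-358807, Pow(Function('z')(470), -1)), Mul(l, Pow(8875, -1))) = Add(Mul(-358807, Pow(Mul(4, Pow(470, 2)), -1)), Mul(Rational(18, 55), Pow(8875, -1))) = Add(Mul(-358807, Pow(Mul(4, 220900), -1)), Mul(Rational(18, 55), Rational(1, 8875))) = Add(Mul(-358807, Pow(883600, -1)), Rational(18, 488125)) = Add(Mul(-358807, Rational(1, 883600)), Rational(18, 488125)) = Add(Rational(-358807, 883600), Rational(18, 488125)) = Rational(-7005070483, 17252290000)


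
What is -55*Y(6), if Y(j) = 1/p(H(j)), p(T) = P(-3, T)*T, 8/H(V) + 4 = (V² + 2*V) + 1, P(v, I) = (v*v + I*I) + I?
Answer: -5011875/149192 ≈ -33.593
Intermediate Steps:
P(v, I) = I + I² + v² (P(v, I) = (v² + I²) + I = (I² + v²) + I = I + I² + v²)
H(V) = 8/(-3 + V² + 2*V) (H(V) = 8/(-4 + ((V² + 2*V) + 1)) = 8/(-4 + (1 + V² + 2*V)) = 8/(-3 + V² + 2*V))
p(T) = T*(9 + T + T²) (p(T) = (T + T² + (-3)²)*T = (T + T² + 9)*T = (9 + T + T²)*T = T*(9 + T + T²))
Y(j) = (-3 + j² + 2*j)/(8*(9 + 8/(-3 + j² + 2*j) + 64/(-3 + j² + 2*j)²)) (Y(j) = 1/((8/(-3 + j² + 2*j))*(9 + 8/(-3 + j² + 2*j) + (8/(-3 + j² + 2*j))²)) = 1/((8/(-3 + j² + 2*j))*(9 + 8/(-3 + j² + 2*j) + 64/(-3 + j² + 2*j)²)) = 1/(8*(9 + 8/(-3 + j² + 2*j) + 64/(-3 + j² + 2*j)²)/(-3 + j² + 2*j)) = (-3 + j² + 2*j)/(8*(9 + 8/(-3 + j² + 2*j) + 64/(-3 + j² + 2*j)²)))
-55*Y(6) = -55*(-3 + 6² + 2*6)⁴/(8*(-192 + 8*(-3 + 6² + 2*6)² + 9*(-3 + 6² + 2*6)³ + 64*6² + 128*6)) = -55*(-3 + 36 + 12)⁴/(8*(-192 + 8*(-3 + 36 + 12)² + 9*(-3 + 36 + 12)³ + 64*36 + 768)) = -55*45⁴/(8*(-192 + 8*45² + 9*45³ + 2304 + 768)) = -55*4100625/(8*(-192 + 8*2025 + 9*91125 + 2304 + 768)) = -55*4100625/(8*(-192 + 16200 + 820125 + 2304 + 768)) = -55*4100625/(8*839205) = -55*91125/149192 = -5011875/149192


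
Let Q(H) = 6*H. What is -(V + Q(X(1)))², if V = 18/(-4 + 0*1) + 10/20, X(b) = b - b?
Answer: -16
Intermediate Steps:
X(b) = 0
V = -4 (V = 18/(-4 + 0) + 10*(1/20) = 18/(-4) + ½ = 18*(-¼) + ½ = -9/2 + ½ = -4)
-(V + Q(X(1)))² = -(-4 + 6*0)² = -(-4 + 0)² = -1*(-4)² = -1*16 = -16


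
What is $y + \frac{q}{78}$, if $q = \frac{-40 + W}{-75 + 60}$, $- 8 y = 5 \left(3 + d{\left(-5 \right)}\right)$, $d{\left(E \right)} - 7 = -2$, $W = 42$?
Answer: $- \frac{2926}{585} \approx -5.0017$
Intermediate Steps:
$d{\left(E \right)} = 5$ ($d{\left(E \right)} = 7 - 2 = 5$)
$y = -5$ ($y = - \frac{5 \left(3 + 5\right)}{8} = - \frac{5 \cdot 8}{8} = \left(- \frac{1}{8}\right) 40 = -5$)
$q = - \frac{2}{15}$ ($q = \frac{-40 + 42}{-75 + 60} = \frac{2}{-15} = 2 \left(- \frac{1}{15}\right) = - \frac{2}{15} \approx -0.13333$)
$y + \frac{q}{78} = -5 + \frac{1}{78} \left(- \frac{2}{15}\right) = -5 - \frac{1}{585} = - \frac{2926}{585}$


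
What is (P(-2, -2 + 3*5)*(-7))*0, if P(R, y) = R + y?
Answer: 0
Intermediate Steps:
(P(-2, -2 + 3*5)*(-7))*0 = ((-2 + (-2 + 3*5))*(-7))*0 = ((-2 + (-2 + 15))*(-7))*0 = ((-2 + 13)*(-7))*0 = (11*(-7))*0 = -77*0 = 0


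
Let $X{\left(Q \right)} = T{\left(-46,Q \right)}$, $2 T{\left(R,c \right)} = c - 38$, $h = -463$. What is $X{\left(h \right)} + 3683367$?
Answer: $\frac{7366233}{2} \approx 3.6831 \cdot 10^{6}$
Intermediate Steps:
$T{\left(R,c \right)} = -19 + \frac{c}{2}$ ($T{\left(R,c \right)} = \frac{c - 38}{2} = \frac{-38 + c}{2} = -19 + \frac{c}{2}$)
$X{\left(Q \right)} = -19 + \frac{Q}{2}$
$X{\left(h \right)} + 3683367 = \left(-19 + \frac{1}{2} \left(-463\right)\right) + 3683367 = \left(-19 - \frac{463}{2}\right) + 3683367 = - \frac{501}{2} + 3683367 = \frac{7366233}{2}$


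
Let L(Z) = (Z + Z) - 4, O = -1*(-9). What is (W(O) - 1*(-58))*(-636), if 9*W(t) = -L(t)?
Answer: -107696/3 ≈ -35899.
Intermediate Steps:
O = 9
L(Z) = -4 + 2*Z (L(Z) = 2*Z - 4 = -4 + 2*Z)
W(t) = 4/9 - 2*t/9 (W(t) = (-(-4 + 2*t))/9 = (4 - 2*t)/9 = 4/9 - 2*t/9)
(W(O) - 1*(-58))*(-636) = ((4/9 - 2/9*9) - 1*(-58))*(-636) = ((4/9 - 2) + 58)*(-636) = (-14/9 + 58)*(-636) = (508/9)*(-636) = -107696/3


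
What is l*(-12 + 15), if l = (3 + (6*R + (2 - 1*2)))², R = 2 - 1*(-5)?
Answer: 6075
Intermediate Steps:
R = 7 (R = 2 + 5 = 7)
l = 2025 (l = (3 + (6*7 + (2 - 1*2)))² = (3 + (42 + (2 - 2)))² = (3 + (42 + 0))² = (3 + 42)² = 45² = 2025)
l*(-12 + 15) = 2025*(-12 + 15) = 2025*3 = 6075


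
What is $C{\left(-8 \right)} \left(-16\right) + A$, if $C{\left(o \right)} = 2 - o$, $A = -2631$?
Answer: $-2791$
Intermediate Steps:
$C{\left(-8 \right)} \left(-16\right) + A = \left(2 - -8\right) \left(-16\right) - 2631 = \left(2 + 8\right) \left(-16\right) - 2631 = 10 \left(-16\right) - 2631 = -160 - 2631 = -2791$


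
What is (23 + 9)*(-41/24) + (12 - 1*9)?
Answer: -155/3 ≈ -51.667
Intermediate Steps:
(23 + 9)*(-41/24) + (12 - 1*9) = 32*(-41*1/24) + (12 - 9) = 32*(-41/24) + 3 = -164/3 + 3 = -155/3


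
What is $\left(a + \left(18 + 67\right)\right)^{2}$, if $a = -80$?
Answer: $25$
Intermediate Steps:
$\left(a + \left(18 + 67\right)\right)^{2} = \left(-80 + \left(18 + 67\right)\right)^{2} = \left(-80 + 85\right)^{2} = 5^{2} = 25$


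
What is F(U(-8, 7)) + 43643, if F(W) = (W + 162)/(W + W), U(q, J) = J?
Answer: 611171/14 ≈ 43655.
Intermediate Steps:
F(W) = (162 + W)/(2*W) (F(W) = (162 + W)/((2*W)) = (162 + W)*(1/(2*W)) = (162 + W)/(2*W))
F(U(-8, 7)) + 43643 = (½)*(162 + 7)/7 + 43643 = (½)*(⅐)*169 + 43643 = 169/14 + 43643 = 611171/14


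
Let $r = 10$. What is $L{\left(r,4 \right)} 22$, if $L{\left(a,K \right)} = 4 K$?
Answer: $352$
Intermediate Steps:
$L{\left(r,4 \right)} 22 = 4 \cdot 4 \cdot 22 = 16 \cdot 22 = 352$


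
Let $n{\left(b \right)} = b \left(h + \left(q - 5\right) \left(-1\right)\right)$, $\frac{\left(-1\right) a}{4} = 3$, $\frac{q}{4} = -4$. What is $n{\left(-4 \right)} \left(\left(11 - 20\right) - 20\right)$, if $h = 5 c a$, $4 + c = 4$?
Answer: $2436$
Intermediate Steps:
$c = 0$ ($c = -4 + 4 = 0$)
$q = -16$ ($q = 4 \left(-4\right) = -16$)
$a = -12$ ($a = \left(-4\right) 3 = -12$)
$h = 0$ ($h = 5 \cdot 0 \left(-12\right) = 0 \left(-12\right) = 0$)
$n{\left(b \right)} = 21 b$ ($n{\left(b \right)} = b \left(0 + \left(-16 - 5\right) \left(-1\right)\right) = b \left(0 - -21\right) = b \left(0 + 21\right) = b 21 = 21 b$)
$n{\left(-4 \right)} \left(\left(11 - 20\right) - 20\right) = 21 \left(-4\right) \left(\left(11 - 20\right) - 20\right) = - 84 \left(-9 - 20\right) = \left(-84\right) \left(-29\right) = 2436$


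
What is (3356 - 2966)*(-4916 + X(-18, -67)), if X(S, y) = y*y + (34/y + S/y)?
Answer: -11163750/67 ≈ -1.6662e+5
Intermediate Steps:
X(S, y) = y**2 + 34/y + S/y (X(S, y) = y**2 + (34/y + S/y) = y**2 + 34/y + S/y)
(3356 - 2966)*(-4916 + X(-18, -67)) = (3356 - 2966)*(-4916 + (34 - 18 + (-67)**3)/(-67)) = 390*(-4916 - (34 - 18 - 300763)/67) = 390*(-4916 - 1/67*(-300747)) = 390*(-4916 + 300747/67) = 390*(-28625/67) = -11163750/67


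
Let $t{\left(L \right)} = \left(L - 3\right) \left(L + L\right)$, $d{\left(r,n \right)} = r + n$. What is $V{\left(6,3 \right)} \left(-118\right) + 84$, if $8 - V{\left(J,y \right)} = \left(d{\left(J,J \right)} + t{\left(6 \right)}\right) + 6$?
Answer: $5512$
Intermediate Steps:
$d{\left(r,n \right)} = n + r$
$t{\left(L \right)} = 2 L \left(-3 + L\right)$ ($t{\left(L \right)} = \left(-3 + L\right) 2 L = 2 L \left(-3 + L\right)$)
$V{\left(J,y \right)} = -34 - 2 J$ ($V{\left(J,y \right)} = 8 - \left(\left(\left(J + J\right) + 2 \cdot 6 \left(-3 + 6\right)\right) + 6\right) = 8 - \left(\left(2 J + 2 \cdot 6 \cdot 3\right) + 6\right) = 8 - \left(\left(2 J + 36\right) + 6\right) = 8 - \left(\left(36 + 2 J\right) + 6\right) = 8 - \left(42 + 2 J\right) = -34 - 2 J$)
$V{\left(6,3 \right)} \left(-118\right) + 84 = \left(-34 - 12\right) \left(-118\right) + 84 = \left(-46\right) \left(-118\right) + 84 = 5428 + 84 = 5512$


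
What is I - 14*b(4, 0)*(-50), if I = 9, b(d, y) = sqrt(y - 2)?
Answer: 9 + 700*I*sqrt(2) ≈ 9.0 + 989.95*I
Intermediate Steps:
b(d, y) = sqrt(-2 + y)
I - 14*b(4, 0)*(-50) = 9 - 14*sqrt(-2 + 0)*(-50) = 9 - 14*I*sqrt(2)*(-50) = 9 + 700*I*sqrt(2)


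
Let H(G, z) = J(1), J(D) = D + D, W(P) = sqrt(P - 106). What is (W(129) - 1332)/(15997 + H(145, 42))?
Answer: -444/5333 + sqrt(23)/15999 ≈ -0.082955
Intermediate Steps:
W(P) = sqrt(-106 + P)
J(D) = 2*D
H(G, z) = 2 (H(G, z) = 2*1 = 2)
(W(129) - 1332)/(15997 + H(145, 42)) = (sqrt(-106 + 129) - 1332)/(15997 + 2) = (sqrt(23) - 1332)/15999 = (-1332 + sqrt(23))*(1/15999) = -444/5333 + sqrt(23)/15999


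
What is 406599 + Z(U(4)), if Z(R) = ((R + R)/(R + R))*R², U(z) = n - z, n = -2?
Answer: 406635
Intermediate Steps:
U(z) = -2 - z
Z(R) = R² (Z(R) = ((2*R)/((2*R)))*R² = ((2*R)*(1/(2*R)))*R² = 1*R² = R²)
406599 + Z(U(4)) = 406599 + (-2 - 1*4)² = 406599 + (-2 - 4)² = 406599 + (-6)² = 406599 + 36 = 406635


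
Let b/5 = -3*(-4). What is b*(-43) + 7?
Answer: -2573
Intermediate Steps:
b = 60 (b = 5*(-3*(-4)) = 5*12 = 60)
b*(-43) + 7 = 60*(-43) + 7 = -2580 + 7 = -2573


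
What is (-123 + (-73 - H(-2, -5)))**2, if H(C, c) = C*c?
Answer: 42436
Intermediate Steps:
(-123 + (-73 - H(-2, -5)))**2 = (-123 + (-73 - (-2)*(-5)))**2 = (-123 + (-73 - 1*10))**2 = (-123 + (-73 - 10))**2 = (-123 - 83)**2 = (-206)**2 = 42436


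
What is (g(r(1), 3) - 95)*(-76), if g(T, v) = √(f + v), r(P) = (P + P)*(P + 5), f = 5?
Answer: 7220 - 152*√2 ≈ 7005.0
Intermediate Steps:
r(P) = 2*P*(5 + P) (r(P) = (2*P)*(5 + P) = 2*P*(5 + P))
g(T, v) = √(5 + v)
(g(r(1), 3) - 95)*(-76) = (√(5 + 3) - 95)*(-76) = (√8 - 95)*(-76) = (2*√2 - 95)*(-76) = (-95 + 2*√2)*(-76) = 7220 - 152*√2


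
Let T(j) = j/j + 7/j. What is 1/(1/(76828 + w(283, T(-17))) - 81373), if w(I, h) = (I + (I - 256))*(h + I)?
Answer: -2800586/227892084561 ≈ -1.2289e-5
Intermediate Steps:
T(j) = 1 + 7/j
w(I, h) = (-256 + 2*I)*(I + h) (w(I, h) = (I + (-256 + I))*(I + h) = (-256 + 2*I)*(I + h))
1/(1/(76828 + w(283, T(-17))) - 81373) = 1/(1/(76828 + (-256*283 - 256*(7 - 17)/(-17) + 2*283**2 + 2*283*((7 - 17)/(-17)))) - 81373) = 1/(1/(76828 + (-72448 - (-256)*(-10)/17 + 2*80089 + 2*283*(-1/17*(-10)))) - 81373) = 1/(1/(76828 + (-72448 - 256*10/17 + 160178 + 2*283*(10/17))) - 81373) = 1/(1/(76828 + (-72448 - 2560/17 + 160178 + 5660/17)) - 81373) = 1/(1/(76828 + 1494510/17) - 81373) = 1/(1/(2800586/17) - 81373) = 1/(17/2800586 - 81373) = 1/(-227892084561/2800586) = -2800586/227892084561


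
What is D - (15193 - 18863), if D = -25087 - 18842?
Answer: -40259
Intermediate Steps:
D = -43929
D - (15193 - 18863) = -43929 - (15193 - 18863) = -43929 - 1*(-3670) = -43929 + 3670 = -40259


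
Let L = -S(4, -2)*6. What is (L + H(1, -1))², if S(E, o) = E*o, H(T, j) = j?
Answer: 2209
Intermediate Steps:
L = 48 (L = -4*(-2)*6 = -(-8)*6 = -1*(-48) = 48)
(L + H(1, -1))² = (48 - 1)² = 47² = 2209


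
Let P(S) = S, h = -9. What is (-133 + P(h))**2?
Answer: 20164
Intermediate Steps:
(-133 + P(h))**2 = (-133 - 9)**2 = (-142)**2 = 20164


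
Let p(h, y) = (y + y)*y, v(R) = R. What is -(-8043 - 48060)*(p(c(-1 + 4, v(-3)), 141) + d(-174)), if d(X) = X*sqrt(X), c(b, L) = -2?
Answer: 2230767486 - 9761922*I*sqrt(174) ≈ 2.2308e+9 - 1.2877e+8*I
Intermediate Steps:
d(X) = X**(3/2)
p(h, y) = 2*y**2 (p(h, y) = (2*y)*y = 2*y**2)
-(-8043 - 48060)*(p(c(-1 + 4, v(-3)), 141) + d(-174)) = -(-8043 - 48060)*(2*141**2 + (-174)**(3/2)) = -(-56103)*(2*19881 - 174*I*sqrt(174)) = -(-56103)*(39762 - 174*I*sqrt(174)) = -(-2230767486 + 9761922*I*sqrt(174)) = 2230767486 - 9761922*I*sqrt(174)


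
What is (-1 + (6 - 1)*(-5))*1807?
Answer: -46982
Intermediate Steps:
(-1 + (6 - 1)*(-5))*1807 = (-1 + 5*(-5))*1807 = (-1 - 25)*1807 = -26*1807 = -46982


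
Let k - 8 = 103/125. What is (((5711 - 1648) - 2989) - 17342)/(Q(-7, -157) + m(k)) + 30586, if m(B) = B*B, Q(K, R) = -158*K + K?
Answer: 1693301157/55387 ≈ 30572.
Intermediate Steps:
k = 1103/125 (k = 8 + 103/125 = 1103/125 ≈ 8.8240)
Q(K, R) = -157*K
m(B) = B²
(((5711 - 1648) - 2989) - 17342)/(Q(-7, -157) + m(k)) + 30586 = (((5711 - 1648) - 2989) - 17342)/(-157*(-7) + (1103/125)²) + 30586 = ((4063 - 2989) - 17342)/(1099 + 1216609/15625) + 30586 = (1074 - 17342)/(18388484/15625) + 30586 = -16268*15625/18388484 + 30586 = -765625/55387 + 30586 = 1693301157/55387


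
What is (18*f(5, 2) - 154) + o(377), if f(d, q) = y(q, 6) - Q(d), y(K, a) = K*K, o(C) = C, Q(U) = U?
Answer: 205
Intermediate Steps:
y(K, a) = K**2
f(d, q) = q**2 - d
(18*f(5, 2) - 154) + o(377) = (18*(2**2 - 1*5) - 154) + 377 = (18*(4 - 5) - 154) + 377 = (18*(-1) - 154) + 377 = (-18 - 154) + 377 = -172 + 377 = 205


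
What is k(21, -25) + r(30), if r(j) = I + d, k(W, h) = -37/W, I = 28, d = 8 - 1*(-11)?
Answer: 950/21 ≈ 45.238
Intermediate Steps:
d = 19 (d = 8 + 11 = 19)
r(j) = 47 (r(j) = 28 + 19 = 47)
k(21, -25) + r(30) = -37/21 + 47 = 950/21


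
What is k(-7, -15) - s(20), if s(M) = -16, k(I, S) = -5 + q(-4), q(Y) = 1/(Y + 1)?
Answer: 32/3 ≈ 10.667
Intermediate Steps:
q(Y) = 1/(1 + Y)
k(I, S) = -16/3 (k(I, S) = -5 + 1/(1 - 4) = -5 + 1/(-3) = -5 - 1/3 = -16/3)
k(-7, -15) - s(20) = -16/3 - 1*(-16) = -16/3 + 16 = 32/3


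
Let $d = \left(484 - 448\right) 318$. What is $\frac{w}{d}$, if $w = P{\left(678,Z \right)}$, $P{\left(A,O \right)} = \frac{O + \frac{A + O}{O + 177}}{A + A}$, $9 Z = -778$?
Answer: $- \frac{293077}{56932392240} \approx -5.1478 \cdot 10^{-6}$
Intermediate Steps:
$Z = - \frac{778}{9}$ ($Z = \frac{1}{9} \left(-778\right) = - \frac{778}{9} \approx -86.444$)
$P{\left(A,O \right)} = \frac{O + \frac{A + O}{177 + O}}{2 A}$
$w = - \frac{293077}{4973130}$ ($w = \frac{678 + \left(- \frac{778}{9}\right)^{2} + 178 \left(- \frac{778}{9}\right)}{2 \cdot 678 \left(177 - \frac{778}{9}\right)} = \frac{1}{2} \cdot \frac{1}{678} \frac{1}{\frac{815}{9}} \left(678 + \frac{605284}{81} - \frac{138484}{9}\right) = \frac{1}{2} \cdot \frac{1}{678} \cdot \frac{9}{815} \left(- \frac{586154}{81}\right) = - \frac{293077}{4973130} \approx -0.058932$)
$d = 11448$ ($d = 36 \cdot 318 = 11448$)
$\frac{w}{d} = - \frac{293077}{4973130 \cdot 11448} = \left(- \frac{293077}{4973130}\right) \frac{1}{11448} = - \frac{293077}{56932392240}$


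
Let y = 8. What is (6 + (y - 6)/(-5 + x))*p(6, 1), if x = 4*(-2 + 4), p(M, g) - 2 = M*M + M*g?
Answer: 880/3 ≈ 293.33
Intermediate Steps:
p(M, g) = 2 + M² + M*g (p(M, g) = 2 + (M*M + M*g) = 2 + (M² + M*g) = 2 + M² + M*g)
x = 8 (x = 4*2 = 8)
(6 + (y - 6)/(-5 + x))*p(6, 1) = (6 + (8 - 6)/(-5 + 8))*(2 + 6² + 6*1) = (6 + 2/3)*(2 + 36 + 6) = (6 + 2*(⅓))*44 = (6 + ⅔)*44 = (20/3)*44 = 880/3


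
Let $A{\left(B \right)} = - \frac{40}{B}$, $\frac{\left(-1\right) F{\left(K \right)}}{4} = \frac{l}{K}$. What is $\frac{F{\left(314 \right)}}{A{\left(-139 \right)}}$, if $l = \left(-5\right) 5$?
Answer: $\frac{695}{628} \approx 1.1067$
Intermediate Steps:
$l = -25$
$F{\left(K \right)} = \frac{100}{K}$ ($F{\left(K \right)} = - 4 \left(- \frac{25}{K}\right) = \frac{100}{K}$)
$\frac{F{\left(314 \right)}}{A{\left(-139 \right)}} = \frac{100 \cdot \frac{1}{314}}{\left(-40\right) \frac{1}{-139}} = \frac{100 \cdot \frac{1}{314}}{\left(-40\right) \left(- \frac{1}{139}\right)} = \frac{50}{157 \cdot \frac{40}{139}} = \frac{50}{157} \cdot \frac{139}{40} = \frac{695}{628}$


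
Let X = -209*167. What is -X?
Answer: 34903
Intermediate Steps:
X = -34903
-X = -1*(-34903) = 34903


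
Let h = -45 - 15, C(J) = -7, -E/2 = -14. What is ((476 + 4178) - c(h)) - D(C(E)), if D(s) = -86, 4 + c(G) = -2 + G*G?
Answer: 1146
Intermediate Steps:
E = 28 (E = -2*(-14) = 28)
h = -60
c(G) = -6 + G**2 (c(G) = -4 + (-2 + G*G) = -4 + (-2 + G**2) = -6 + G**2)
((476 + 4178) - c(h)) - D(C(E)) = ((476 + 4178) - (-6 + (-60)**2)) - 1*(-86) = (4654 - (-6 + 3600)) + 86 = (4654 - 1*3594) + 86 = (4654 - 3594) + 86 = 1060 + 86 = 1146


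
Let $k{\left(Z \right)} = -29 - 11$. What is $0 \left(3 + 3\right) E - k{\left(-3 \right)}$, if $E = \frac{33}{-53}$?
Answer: $40$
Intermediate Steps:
$k{\left(Z \right)} = -40$
$E = - \frac{33}{53}$ ($E = 33 \left(- \frac{1}{53}\right) = - \frac{33}{53} \approx -0.62264$)
$0 \left(3 + 3\right) E - k{\left(-3 \right)} = 0 \left(3 + 3\right) \left(- \frac{33}{53}\right) - -40 = 0 \cdot 6 \left(- \frac{33}{53}\right) + 40 = 0 \left(- \frac{33}{53}\right) + 40 = 0 + 40 = 40$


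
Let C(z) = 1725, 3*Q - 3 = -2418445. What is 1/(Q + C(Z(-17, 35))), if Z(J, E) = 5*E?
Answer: -3/2413267 ≈ -1.2431e-6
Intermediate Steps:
Q = -2418442/3 (Q = 1 + (⅓)*(-2418445) = 1 - 2418445/3 = -2418442/3 ≈ -8.0615e+5)
1/(Q + C(Z(-17, 35))) = 1/(-2418442/3 + 1725) = 1/(-2413267/3) = -3/2413267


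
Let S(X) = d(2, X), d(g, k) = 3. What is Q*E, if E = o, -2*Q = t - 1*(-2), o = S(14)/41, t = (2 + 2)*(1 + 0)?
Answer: -9/41 ≈ -0.21951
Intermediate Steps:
t = 4 (t = 4*1 = 4)
S(X) = 3
o = 3/41 ≈ 0.073171
Q = -3 (Q = -(4 - 1*(-2))/2 = -(4 + 2)/2 = -½*6 = -3)
E = 3/41 ≈ 0.073171
Q*E = -3*3/41 = -9/41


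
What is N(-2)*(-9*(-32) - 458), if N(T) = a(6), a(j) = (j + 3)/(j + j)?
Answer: -255/2 ≈ -127.50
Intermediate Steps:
a(j) = (3 + j)/(2*j) (a(j) = (3 + j)/((2*j)) = (3 + j)*(1/(2*j)) = (3 + j)/(2*j))
N(T) = ¾ (N(T) = (½)*(3 + 6)/6 = (½)*(⅙)*9 = ¾)
N(-2)*(-9*(-32) - 458) = 3*(-9*(-32) - 458)/4 = 3*(288 - 458)/4 = (¾)*(-170) = -255/2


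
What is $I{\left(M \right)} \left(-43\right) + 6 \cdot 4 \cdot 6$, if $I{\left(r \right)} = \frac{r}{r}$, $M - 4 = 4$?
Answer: $101$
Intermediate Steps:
$M = 8$ ($M = 4 + 4 = 8$)
$I{\left(r \right)} = 1$
$I{\left(M \right)} \left(-43\right) + 6 \cdot 4 \cdot 6 = 1 \left(-43\right) + 6 \cdot 4 \cdot 6 = -43 + 24 \cdot 6 = -43 + 144 = 101$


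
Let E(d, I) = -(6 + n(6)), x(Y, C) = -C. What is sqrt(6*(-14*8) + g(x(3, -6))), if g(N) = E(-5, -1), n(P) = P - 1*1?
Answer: I*sqrt(683) ≈ 26.134*I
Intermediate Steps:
n(P) = -1 + P (n(P) = P - 1 = -1 + P)
E(d, I) = -11 (E(d, I) = -(6 + (-1 + 6)) = -(6 + 5) = -1*11 = -11)
g(N) = -11
sqrt(6*(-14*8) + g(x(3, -6))) = sqrt(6*(-14*8) - 11) = sqrt(6*(-112) - 11) = sqrt(-672 - 11) = sqrt(-683) = I*sqrt(683)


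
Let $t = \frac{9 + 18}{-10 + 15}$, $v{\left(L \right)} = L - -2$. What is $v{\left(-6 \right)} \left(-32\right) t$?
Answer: $\frac{3456}{5} \approx 691.2$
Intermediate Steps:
$v{\left(L \right)} = 2 + L$ ($v{\left(L \right)} = L + 2 = 2 + L$)
$t = \frac{27}{5} \approx 5.4$
$v{\left(-6 \right)} \left(-32\right) t = \left(2 - 6\right) \left(-32\right) \frac{27}{5} = \left(-4\right) \left(-32\right) \frac{27}{5} = 128 \cdot \frac{27}{5} = \frac{3456}{5}$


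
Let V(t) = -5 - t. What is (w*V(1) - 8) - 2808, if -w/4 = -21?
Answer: -3320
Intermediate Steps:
w = 84 (w = -4*(-21) = 84)
(w*V(1) - 8) - 2808 = (84*(-5 - 1*1) - 8) - 2808 = (84*(-5 - 1) - 8) - 2808 = (84*(-6) - 8) - 2808 = (-504 - 8) - 2808 = -512 - 2808 = -3320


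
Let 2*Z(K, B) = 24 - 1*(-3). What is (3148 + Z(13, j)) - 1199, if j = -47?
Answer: 3925/2 ≈ 1962.5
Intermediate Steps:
Z(K, B) = 27/2 (Z(K, B) = (24 - 1*(-3))/2 = (24 + 3)/2 = (½)*27 = 27/2)
(3148 + Z(13, j)) - 1199 = (3148 + 27/2) - 1199 = 6323/2 - 1199 = 3925/2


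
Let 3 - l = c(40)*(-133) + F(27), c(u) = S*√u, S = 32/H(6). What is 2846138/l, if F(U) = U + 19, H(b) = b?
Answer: 1101455406/181118719 + 36339489984*√10/181118719 ≈ 640.56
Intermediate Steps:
S = 16/3 (S = 32/6 = 32*(⅙) = 16/3 ≈ 5.3333)
c(u) = 16*√u/3
F(U) = 19 + U
l = -43 + 4256*√10/3 (l = 3 - ((16*√40/3)*(-133) + (19 + 27)) = 3 - ((16*(2*√10)/3)*(-133) + 46) = 3 - ((32*√10/3)*(-133) + 46) = 3 - (-4256*√10/3 + 46) = 3 - (46 - 4256*√10/3) = 3 + (-46 + 4256*√10/3) = -43 + 4256*√10/3 ≈ 4443.2)
2846138/l = 2846138/(-43 + 4256*√10/3)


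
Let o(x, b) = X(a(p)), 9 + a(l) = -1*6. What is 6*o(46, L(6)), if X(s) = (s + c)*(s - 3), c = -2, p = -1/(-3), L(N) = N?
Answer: 1836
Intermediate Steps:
p = ⅓ (p = -1*(-⅓) = ⅓ ≈ 0.33333)
a(l) = -15 (a(l) = -9 - 1*6 = -9 - 6 = -15)
X(s) = (-3 + s)*(-2 + s) (X(s) = (s - 2)*(s - 3) = (-2 + s)*(-3 + s) = (-3 + s)*(-2 + s))
o(x, b) = 306 (o(x, b) = 6 + (-15)² - 5*(-15) = 6 + 225 + 75 = 306)
6*o(46, L(6)) = 6*306 = 1836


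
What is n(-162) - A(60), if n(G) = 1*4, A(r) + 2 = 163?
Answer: -157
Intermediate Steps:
A(r) = 161 (A(r) = -2 + 163 = 161)
n(G) = 4
n(-162) - A(60) = 4 - 1*161 = 4 - 161 = -157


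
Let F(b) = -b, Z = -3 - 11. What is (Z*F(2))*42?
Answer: 1176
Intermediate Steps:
Z = -14
(Z*F(2))*42 = -(-14)*2*42 = -14*(-2)*42 = 28*42 = 1176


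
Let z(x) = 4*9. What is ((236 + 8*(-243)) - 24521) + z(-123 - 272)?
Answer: -26193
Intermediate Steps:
z(x) = 36
((236 + 8*(-243)) - 24521) + z(-123 - 272) = ((236 + 8*(-243)) - 24521) + 36 = ((236 - 1944) - 24521) + 36 = (-1708 - 24521) + 36 = -26229 + 36 = -26193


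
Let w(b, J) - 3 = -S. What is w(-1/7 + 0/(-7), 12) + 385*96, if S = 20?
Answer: 36943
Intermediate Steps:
w(b, J) = -17 (w(b, J) = 3 - 1*20 = 3 - 20 = -17)
w(-1/7 + 0/(-7), 12) + 385*96 = -17 + 385*96 = -17 + 36960 = 36943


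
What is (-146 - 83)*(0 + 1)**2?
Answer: -229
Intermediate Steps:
(-146 - 83)*(0 + 1)**2 = -229*1**2 = -229*1 = -229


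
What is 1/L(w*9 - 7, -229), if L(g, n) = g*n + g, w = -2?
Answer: 1/5700 ≈ 0.00017544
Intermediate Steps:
L(g, n) = g + g*n
1/L(w*9 - 7, -229) = 1/((-2*9 - 7)*(1 - 229)) = 1/((-18 - 7)*(-228)) = 1/(-25*(-228)) = 1/5700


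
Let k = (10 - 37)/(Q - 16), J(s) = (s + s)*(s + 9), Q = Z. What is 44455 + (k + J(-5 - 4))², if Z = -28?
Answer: 86065609/1936 ≈ 44455.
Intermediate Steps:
Q = -28
J(s) = 2*s*(9 + s) (J(s) = (2*s)*(9 + s) = 2*s*(9 + s))
k = 27/44 (k = (10 - 37)/(-28 - 16) = -27/(-44) = -27*(-1/44) = 27/44 ≈ 0.61364)
44455 + (k + J(-5 - 4))² = 44455 + (27/44 + 2*(-5 - 4)*(9 + (-5 - 4)))² = 44455 + (27/44 + 2*(-9)*(9 - 9))² = 44455 + (27/44 + 2*(-9)*0)² = 44455 + (27/44 + 0)² = 44455 + (27/44)² = 44455 + 729/1936 = 86065609/1936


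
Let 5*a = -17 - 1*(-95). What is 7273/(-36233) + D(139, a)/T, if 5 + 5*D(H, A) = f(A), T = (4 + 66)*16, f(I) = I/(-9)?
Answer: -614591533/3043572000 ≈ -0.20193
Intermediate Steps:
a = 78/5 (a = (-17 - 1*(-95))/5 = (-17 + 95)/5 = (⅕)*78 = 78/5 ≈ 15.600)
f(I) = -I/9 (f(I) = I*(-⅑) = -I/9)
T = 1120 (T = 70*16 = 1120)
D(H, A) = -1 - A/45 (D(H, A) = -1 + (-A/9)/5 = -1 - A/45)
7273/(-36233) + D(139, a)/T = 7273/(-36233) + (-1 - 1/45*78/5)/1120 = 7273*(-1/36233) + (-1 - 26/75)*(1/1120) = -7273/36233 - 101/75*1/1120 = -7273/36233 - 101/84000 = -614591533/3043572000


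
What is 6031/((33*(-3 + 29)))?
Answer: 6031/858 ≈ 7.0291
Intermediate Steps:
6031/((33*(-3 + 29))) = 6031/((33*26)) = 6031/858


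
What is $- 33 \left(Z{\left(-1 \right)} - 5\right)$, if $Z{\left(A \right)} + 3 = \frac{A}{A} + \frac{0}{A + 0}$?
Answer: $231$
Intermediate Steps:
$Z{\left(A \right)} = -2$ ($Z{\left(A \right)} = -3 + \left(\frac{A}{A} + \frac{0}{A + 0}\right) = -3 + \left(1 + \frac{0}{A}\right) = -3 + \left(1 + 0\right) = -3 + 1 = -2$)
$- 33 \left(Z{\left(-1 \right)} - 5\right) = - 33 \left(-2 - 5\right) = \left(-33\right) \left(-7\right) = 231$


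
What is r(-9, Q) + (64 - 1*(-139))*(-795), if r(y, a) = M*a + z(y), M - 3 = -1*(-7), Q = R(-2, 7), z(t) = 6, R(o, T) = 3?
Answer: -161349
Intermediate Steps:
Q = 3
M = 10 (M = 3 - 1*(-7) = 3 + 7 = 10)
r(y, a) = 6 + 10*a (r(y, a) = 10*a + 6 = 6 + 10*a)
r(-9, Q) + (64 - 1*(-139))*(-795) = (6 + 10*3) + (64 - 1*(-139))*(-795) = (6 + 30) + (64 + 139)*(-795) = 36 + 203*(-795) = 36 - 161385 = -161349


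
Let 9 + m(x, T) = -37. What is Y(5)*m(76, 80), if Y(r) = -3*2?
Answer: 276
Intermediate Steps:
Y(r) = -6
m(x, T) = -46 (m(x, T) = -9 - 37 = -46)
Y(5)*m(76, 80) = -6*(-46) = 276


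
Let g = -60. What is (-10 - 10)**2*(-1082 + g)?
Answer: -456800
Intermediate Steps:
(-10 - 10)**2*(-1082 + g) = (-10 - 10)**2*(-1082 - 60) = (-20)**2*(-1142) = 400*(-1142) = -456800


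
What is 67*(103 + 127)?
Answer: 15410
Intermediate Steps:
67*(103 + 127) = 67*230 = 15410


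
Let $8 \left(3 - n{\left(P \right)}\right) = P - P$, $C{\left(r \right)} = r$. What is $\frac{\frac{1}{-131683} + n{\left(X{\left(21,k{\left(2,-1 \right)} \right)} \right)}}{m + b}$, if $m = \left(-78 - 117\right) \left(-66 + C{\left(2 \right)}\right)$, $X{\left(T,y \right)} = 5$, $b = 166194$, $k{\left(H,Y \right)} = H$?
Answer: $\frac{197524}{11764164171} \approx 1.679 \cdot 10^{-5}$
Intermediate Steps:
$n{\left(P \right)} = 3$ ($n{\left(P \right)} = 3 - \frac{P - P}{8} = 3 - 0 = 3 + 0 = 3$)
$m = 12480$ ($m = \left(-78 - 117\right) \left(-66 + 2\right) = \left(-195\right) \left(-64\right) = 12480$)
$\frac{\frac{1}{-131683} + n{\left(X{\left(21,k{\left(2,-1 \right)} \right)} \right)}}{m + b} = \frac{\frac{1}{-131683} + 3}{12480 + 166194} = \frac{- \frac{1}{131683} + 3}{178674} = \frac{395048}{131683} \cdot \frac{1}{178674} = \frac{197524}{11764164171}$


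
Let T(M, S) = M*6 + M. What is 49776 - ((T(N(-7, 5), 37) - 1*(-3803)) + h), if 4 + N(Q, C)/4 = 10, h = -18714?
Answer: 64519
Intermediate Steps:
N(Q, C) = 24 (N(Q, C) = -16 + 4*10 = -16 + 40 = 24)
T(M, S) = 7*M (T(M, S) = 6*M + M = 7*M)
49776 - ((T(N(-7, 5), 37) - 1*(-3803)) + h) = 49776 - ((7*24 - 1*(-3803)) - 18714) = 49776 - ((168 + 3803) - 18714) = 49776 - (3971 - 18714) = 49776 - 1*(-14743) = 49776 + 14743 = 64519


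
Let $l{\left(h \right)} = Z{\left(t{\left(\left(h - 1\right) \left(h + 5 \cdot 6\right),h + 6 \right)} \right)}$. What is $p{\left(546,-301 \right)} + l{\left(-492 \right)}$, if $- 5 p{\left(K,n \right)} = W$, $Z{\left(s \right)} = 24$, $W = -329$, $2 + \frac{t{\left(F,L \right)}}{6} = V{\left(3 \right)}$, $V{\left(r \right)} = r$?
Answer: $\frac{449}{5} \approx 89.8$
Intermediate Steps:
$t{\left(F,L \right)} = 6$ ($t{\left(F,L \right)} = -12 + 6 \cdot 3 = -12 + 18 = 6$)
$p{\left(K,n \right)} = \frac{329}{5}$ ($p{\left(K,n \right)} = \left(- \frac{1}{5}\right) \left(-329\right) = \frac{329}{5}$)
$l{\left(h \right)} = 24$
$p{\left(546,-301 \right)} + l{\left(-492 \right)} = \frac{329}{5} + 24 = \frac{449}{5}$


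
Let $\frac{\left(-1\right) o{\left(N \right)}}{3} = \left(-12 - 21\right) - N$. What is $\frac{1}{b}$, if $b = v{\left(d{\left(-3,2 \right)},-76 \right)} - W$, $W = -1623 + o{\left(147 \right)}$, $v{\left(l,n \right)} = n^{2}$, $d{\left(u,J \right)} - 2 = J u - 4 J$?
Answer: $\frac{1}{6859} \approx 0.00014579$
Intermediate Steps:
$o{\left(N \right)} = 99 + 3 N$ ($o{\left(N \right)} = - 3 \left(\left(-12 - 21\right) - N\right) = - 3 \left(-33 - N\right) = 99 + 3 N$)
$d{\left(u,J \right)} = 2 - 4 J + J u$ ($d{\left(u,J \right)} = 2 + \left(J u - 4 J\right) = 2 + \left(- 4 J + J u\right) = 2 - 4 J + J u$)
$W = -1083$ ($W = -1623 + \left(99 + 3 \cdot 147\right) = -1623 + \left(99 + 441\right) = -1623 + 540 = -1083$)
$b = 6859$ ($b = \left(-76\right)^{2} - -1083 = 5776 + 1083 = 6859$)
$\frac{1}{b} = \frac{1}{6859}$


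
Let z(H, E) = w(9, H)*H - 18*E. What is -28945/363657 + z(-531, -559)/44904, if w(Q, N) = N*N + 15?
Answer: -1296374587589/388801284 ≈ -3334.3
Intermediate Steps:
w(Q, N) = 15 + N**2 (w(Q, N) = N**2 + 15 = 15 + N**2)
z(H, E) = -18*E + H*(15 + H**2) (z(H, E) = (15 + H**2)*H - 18*E = H*(15 + H**2) - 18*E = -18*E + H*(15 + H**2))
-28945/363657 + z(-531, -559)/44904 = -28945/363657 + (-18*(-559) - 531*(15 + (-531)**2))/44904 = -28945*1/363657 + (10062 - 531*(15 + 281961))*(1/44904) = -4135/51951 + (10062 - 531*281976)*(1/44904) = -4135/51951 + (10062 - 149729256)*(1/44904) = -4135/51951 - 149719194*1/44904 = -4135/51951 - 24953199/7484 = -1296374587589/388801284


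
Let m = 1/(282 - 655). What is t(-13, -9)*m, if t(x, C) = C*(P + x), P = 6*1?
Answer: -63/373 ≈ -0.16890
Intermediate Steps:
P = 6
t(x, C) = C*(6 + x)
m = -1/373 (m = 1/(-373) = -1/373 ≈ -0.0026810)
t(-13, -9)*m = -9*(6 - 13)*(-1/373) = -9*(-7)*(-1/373) = 63*(-1/373) = -63/373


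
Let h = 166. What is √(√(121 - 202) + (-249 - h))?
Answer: √(-415 + 9*I) ≈ 0.2209 + 20.373*I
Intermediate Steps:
√(√(121 - 202) + (-249 - h)) = √(√(121 - 202) + (-249 - 1*166)) = √(√(-81) + (-249 - 166)) = √(9*I - 415) = √(-415 + 9*I)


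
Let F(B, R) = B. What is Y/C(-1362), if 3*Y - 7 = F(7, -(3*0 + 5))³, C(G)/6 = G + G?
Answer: -175/24516 ≈ -0.0071382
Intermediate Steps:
C(G) = 12*G (C(G) = 6*(G + G) = 6*(2*G) = 12*G)
Y = 350/3 (Y = 7/3 + (⅓)*7³ = 7/3 + (⅓)*343 = 7/3 + 343/3 = 350/3 ≈ 116.67)
Y/C(-1362) = 350/(3*((12*(-1362)))) = (350/3)/(-16344) = (350/3)*(-1/16344) = -175/24516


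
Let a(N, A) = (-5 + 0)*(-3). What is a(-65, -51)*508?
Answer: 7620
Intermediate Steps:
a(N, A) = 15 (a(N, A) = -5*(-3) = 15)
a(-65, -51)*508 = 15*508 = 7620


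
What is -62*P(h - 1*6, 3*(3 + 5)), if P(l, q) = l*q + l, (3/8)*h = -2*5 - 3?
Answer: 189100/3 ≈ 63033.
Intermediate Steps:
h = -104/3 (h = 8*(-2*5 - 3)/3 = 8*(-10 - 3)/3 = (8/3)*(-13) = -104/3 ≈ -34.667)
P(l, q) = l + l*q
-62*P(h - 1*6, 3*(3 + 5)) = -62*(-104/3 - 1*6)*(1 + 3*(3 + 5)) = -62*(-104/3 - 6)*(1 + 3*8) = -(-7564)*(1 + 24)/3 = -(-7564)*25/3 = -62*(-3050/3) = 189100/3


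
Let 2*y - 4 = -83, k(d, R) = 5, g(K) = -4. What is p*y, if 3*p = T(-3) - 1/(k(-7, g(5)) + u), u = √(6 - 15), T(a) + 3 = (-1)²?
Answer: 5767/204 - 79*I/68 ≈ 28.27 - 1.1618*I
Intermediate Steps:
T(a) = -2 (T(a) = -3 + (-1)² = -3 + 1 = -2)
u = 3*I (u = √(-9) = 3*I ≈ 3.0*I)
y = -79/2 (y = 2 + (½)*(-83) = 2 - 83/2 = -79/2 ≈ -39.500)
p = -⅔ - (5 - 3*I)/102 (p = (-2 - 1/(5 + 3*I))/3 = (-2 - (5 - 3*I)/34)/3 = -⅔ - (5 - 3*I)/102 ≈ -0.71569 + 0.029412*I)
p*y = (-73/102 + I/34)*(-79/2) = 5767/204 - 79*I/68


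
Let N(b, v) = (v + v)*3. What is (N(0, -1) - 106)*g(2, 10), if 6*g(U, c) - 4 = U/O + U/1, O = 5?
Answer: -1792/15 ≈ -119.47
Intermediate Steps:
N(b, v) = 6*v (N(b, v) = (2*v)*3 = 6*v)
g(U, c) = ⅔ + U/5 (g(U, c) = ⅔ + (U/5 + U/1)/6 = ⅔ + (U*(⅕) + U*1)/6 = ⅔ + (U/5 + U)/6 = ⅔ + (6*U/5)/6 = ⅔ + U/5)
(N(0, -1) - 106)*g(2, 10) = (6*(-1) - 106)*(⅔ + (⅕)*2) = (-6 - 106)*(⅔ + ⅖) = -112*16/15 = -1792/15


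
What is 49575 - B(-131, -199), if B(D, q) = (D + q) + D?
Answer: 50036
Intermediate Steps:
B(D, q) = q + 2*D
49575 - B(-131, -199) = 49575 - (-199 + 2*(-131)) = 49575 - (-199 - 262) = 49575 - 1*(-461) = 49575 + 461 = 50036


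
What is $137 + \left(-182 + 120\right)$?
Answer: $75$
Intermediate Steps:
$137 + \left(-182 + 120\right) = 137 - 62 = 75$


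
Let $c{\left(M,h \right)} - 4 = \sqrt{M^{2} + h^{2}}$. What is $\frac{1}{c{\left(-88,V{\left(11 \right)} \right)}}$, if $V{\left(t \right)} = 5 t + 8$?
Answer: $- \frac{4}{11697} + \frac{\sqrt{11713}}{11697} \approx 0.0089105$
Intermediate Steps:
$V{\left(t \right)} = 8 + 5 t$
$c{\left(M,h \right)} = 4 + \sqrt{M^{2} + h^{2}}$
$\frac{1}{c{\left(-88,V{\left(11 \right)} \right)}} = \frac{1}{4 + \sqrt{\left(-88\right)^{2} + \left(8 + 5 \cdot 11\right)^{2}}} = \frac{1}{4 + \sqrt{7744 + \left(8 + 55\right)^{2}}} = \frac{1}{4 + \sqrt{7744 + 63^{2}}} = \frac{1}{4 + \sqrt{7744 + 3969}} = \frac{1}{4 + \sqrt{11713}}$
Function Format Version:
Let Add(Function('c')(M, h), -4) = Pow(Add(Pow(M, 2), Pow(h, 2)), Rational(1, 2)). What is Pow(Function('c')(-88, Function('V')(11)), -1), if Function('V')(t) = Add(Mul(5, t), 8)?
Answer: Add(Rational(-4, 11697), Mul(Rational(1, 11697), Pow(11713, Rational(1, 2)))) ≈ 0.0089105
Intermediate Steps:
Function('V')(t) = Add(8, Mul(5, t))
Function('c')(M, h) = Add(4, Pow(Add(Pow(M, 2), Pow(h, 2)), Rational(1, 2)))
Pow(Function('c')(-88, Function('V')(11)), -1) = Pow(Add(4, Pow(Add(Pow(-88, 2), Pow(Add(8, Mul(5, 11)), 2)), Rational(1, 2))), -1) = Pow(Add(4, Pow(Add(7744, Pow(Add(8, 55), 2)), Rational(1, 2))), -1) = Pow(Add(4, Pow(Add(7744, Pow(63, 2)), Rational(1, 2))), -1) = Pow(Add(4, Pow(Add(7744, 3969), Rational(1, 2))), -1) = Pow(Add(4, Pow(11713, Rational(1, 2))), -1)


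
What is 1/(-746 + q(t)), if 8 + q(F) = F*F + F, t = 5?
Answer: -1/724 ≈ -0.0013812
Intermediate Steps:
q(F) = -8 + F + F**2 (q(F) = -8 + (F*F + F) = -8 + (F**2 + F) = -8 + (F + F**2) = -8 + F + F**2)
1/(-746 + q(t)) = 1/(-746 + (-8 + 5 + 5**2)) = 1/(-746 + (-8 + 5 + 25)) = 1/(-746 + 22) = 1/(-724) = -1/724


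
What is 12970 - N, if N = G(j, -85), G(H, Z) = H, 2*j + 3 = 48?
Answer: 25895/2 ≈ 12948.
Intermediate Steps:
j = 45/2 (j = -3/2 + (1/2)*48 = -3/2 + 24 = 45/2 ≈ 22.500)
N = 45/2 ≈ 22.500
12970 - N = 12970 - 1*45/2 = 12970 - 45/2 = 25895/2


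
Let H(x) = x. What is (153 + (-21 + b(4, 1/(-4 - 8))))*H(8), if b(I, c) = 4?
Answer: 1088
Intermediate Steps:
(153 + (-21 + b(4, 1/(-4 - 8))))*H(8) = (153 + (-21 + 4))*8 = (153 - 17)*8 = 136*8 = 1088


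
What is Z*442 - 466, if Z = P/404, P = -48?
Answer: -52370/101 ≈ -518.51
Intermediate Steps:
Z = -12/101 (Z = -48/404 = -48*1/404 = -12/101 ≈ -0.11881)
Z*442 - 466 = -12/101*442 - 466 = -5304/101 - 466 = -52370/101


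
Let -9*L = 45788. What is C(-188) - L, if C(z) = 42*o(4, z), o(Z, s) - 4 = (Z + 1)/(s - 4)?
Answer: 1513285/288 ≈ 5254.5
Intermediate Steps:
L = -45788/9 (L = -⅑*45788 = -45788/9 ≈ -5087.6)
o(Z, s) = 4 + (1 + Z)/(-4 + s) (o(Z, s) = 4 + (Z + 1)/(s - 4) = 4 + (1 + Z)/(-4 + s))
C(z) = 42*(-11 + 4*z)/(-4 + z) (C(z) = 42*((-15 + 4 + 4*z)/(-4 + z)) = 42*((-11 + 4*z)/(-4 + z)) = 42*(-11 + 4*z)/(-4 + z))
C(-188) - L = 42*(-11 + 4*(-188))/(-4 - 188) - 1*(-45788/9) = 42*(-11 - 752)/(-192) + 45788/9 = 42*(-1/192)*(-763) + 45788/9 = 5341/32 + 45788/9 = 1513285/288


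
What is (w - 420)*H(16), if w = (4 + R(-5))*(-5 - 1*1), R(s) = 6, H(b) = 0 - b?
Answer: 7680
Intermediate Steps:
H(b) = -b
w = -60 (w = (4 + 6)*(-5 - 1*1) = 10*(-5 - 1) = 10*(-6) = -60)
(w - 420)*H(16) = (-60 - 420)*(-1*16) = -480*(-16) = 7680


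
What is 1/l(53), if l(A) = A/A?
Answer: 1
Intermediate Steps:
l(A) = 1
1/l(53) = 1/1 = 1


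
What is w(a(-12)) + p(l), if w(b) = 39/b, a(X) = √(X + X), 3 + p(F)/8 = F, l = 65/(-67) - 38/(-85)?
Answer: -160512/5695 - 13*I*√6/4 ≈ -28.185 - 7.9608*I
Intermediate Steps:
l = -2979/5695 (l = 65*(-1/67) - 38*(-1/85) = -65/67 + 38/85 = -2979/5695 ≈ -0.52309)
p(F) = -24 + 8*F
a(X) = √2*√X (a(X) = √(2*X) = √2*√X)
w(a(-12)) + p(l) = 39/((√2*√(-12))) + (-24 + 8*(-2979/5695)) = 39/((√2*(2*I*√3))) + (-24 - 23832/5695) = 39/((2*I*√6)) - 160512/5695 = 39*(-I*√6/12) - 160512/5695 = -13*I*√6/4 - 160512/5695 = -160512/5695 - 13*I*√6/4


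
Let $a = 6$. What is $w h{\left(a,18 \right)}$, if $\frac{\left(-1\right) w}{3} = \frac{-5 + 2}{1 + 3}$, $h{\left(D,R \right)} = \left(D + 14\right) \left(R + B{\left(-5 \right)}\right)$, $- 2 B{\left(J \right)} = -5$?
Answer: $\frac{1845}{2} \approx 922.5$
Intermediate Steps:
$B{\left(J \right)} = \frac{5}{2}$ ($B{\left(J \right)} = \left(- \frac{1}{2}\right) \left(-5\right) = \frac{5}{2}$)
$h{\left(D,R \right)} = \left(14 + D\right) \left(\frac{5}{2} + R\right)$ ($h{\left(D,R \right)} = \left(D + 14\right) \left(R + \frac{5}{2}\right) = \left(14 + D\right) \left(\frac{5}{2} + R\right)$)
$w = \frac{9}{4}$ ($w = - 3 \frac{-5 + 2}{1 + 3} = - 3 \left(- \frac{3}{4}\right) = - 3 \left(\left(-3\right) \frac{1}{4}\right) = \left(-3\right) \left(- \frac{3}{4}\right) = \frac{9}{4} \approx 2.25$)
$w h{\left(a,18 \right)} = \frac{9 \left(35 + 14 \cdot 18 + \frac{5}{2} \cdot 6 + 6 \cdot 18\right)}{4} = \frac{9 \left(35 + 252 + 15 + 108\right)}{4} = \frac{9}{4} \cdot 410 = \frac{1845}{2}$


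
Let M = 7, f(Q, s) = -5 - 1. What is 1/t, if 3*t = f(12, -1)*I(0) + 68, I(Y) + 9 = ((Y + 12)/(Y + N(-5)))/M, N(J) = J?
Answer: 105/4342 ≈ 0.024182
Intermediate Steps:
f(Q, s) = -6
I(Y) = -9 + (12 + Y)/(7*(-5 + Y)) (I(Y) = -9 + ((Y + 12)/(Y - 5))/7 = -9 + ((12 + Y)/(-5 + Y))*(⅐) = -9 + (12 + Y)/(7*(-5 + Y)))
t = 4342/105 (t = (-6*(327 - 62*0)/(7*(-5 + 0)) + 68)/3 = (-6*(327 + 0)/(7*(-5)) + 68)/3 = (-6*(-1)*327/(7*5) + 68)/3 = (-6*(-327/35) + 68)/3 = (1962/35 + 68)/3 = (⅓)*(4342/35) = 4342/105 ≈ 41.352)
1/t = 1/(4342/105) = 105/4342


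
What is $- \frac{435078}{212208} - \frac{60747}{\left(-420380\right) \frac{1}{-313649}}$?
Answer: $- \frac{168476331723861}{3716999960} \approx -45326.0$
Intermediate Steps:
$- \frac{435078}{212208} - \frac{60747}{\left(-420380\right) \frac{1}{-313649}} = \left(-435078\right) \frac{1}{212208} - \frac{60747}{\left(-420380\right) \left(- \frac{1}{313649}\right)} = - \frac{72513}{35368} - \frac{60747}{\frac{420380}{313649}} = - \frac{72513}{35368} - \frac{19053235803}{420380} = - \frac{168476331723861}{3716999960}$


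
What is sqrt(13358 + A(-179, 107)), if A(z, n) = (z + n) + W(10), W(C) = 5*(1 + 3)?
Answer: sqrt(13306) ≈ 115.35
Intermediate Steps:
W(C) = 20 (W(C) = 5*4 = 20)
A(z, n) = 20 + n + z (A(z, n) = (z + n) + 20 = (n + z) + 20 = 20 + n + z)
sqrt(13358 + A(-179, 107)) = sqrt(13358 + (20 + 107 - 179)) = sqrt(13358 - 52) = sqrt(13306)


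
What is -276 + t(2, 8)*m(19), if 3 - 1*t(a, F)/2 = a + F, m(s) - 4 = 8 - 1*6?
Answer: -360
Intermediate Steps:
m(s) = 6 (m(s) = 4 + (8 - 1*6) = 4 + (8 - 6) = 4 + 2 = 6)
t(a, F) = 6 - 2*F - 2*a (t(a, F) = 6 - 2*(a + F) = 6 - 2*(F + a) = 6 + (-2*F - 2*a) = 6 - 2*F - 2*a)
-276 + t(2, 8)*m(19) = -276 + (6 - 2*8 - 2*2)*6 = -276 + (6 - 16 - 4)*6 = -276 - 14*6 = -276 - 84 = -360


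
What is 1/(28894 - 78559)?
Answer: -1/49665 ≈ -2.0135e-5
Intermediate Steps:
1/(28894 - 78559) = 1/(-49665) = -1/49665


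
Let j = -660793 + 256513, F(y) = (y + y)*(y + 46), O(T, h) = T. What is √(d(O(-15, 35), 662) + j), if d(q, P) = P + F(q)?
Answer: 2*I*√101137 ≈ 636.04*I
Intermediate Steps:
F(y) = 2*y*(46 + y) (F(y) = (2*y)*(46 + y) = 2*y*(46 + y))
j = -404280
d(q, P) = P + 2*q*(46 + q)
√(d(O(-15, 35), 662) + j) = √((662 + 2*(-15)*(46 - 15)) - 404280) = √((662 + 2*(-15)*31) - 404280) = √((662 - 930) - 404280) = √(-268 - 404280) = √(-404548) = 2*I*√101137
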